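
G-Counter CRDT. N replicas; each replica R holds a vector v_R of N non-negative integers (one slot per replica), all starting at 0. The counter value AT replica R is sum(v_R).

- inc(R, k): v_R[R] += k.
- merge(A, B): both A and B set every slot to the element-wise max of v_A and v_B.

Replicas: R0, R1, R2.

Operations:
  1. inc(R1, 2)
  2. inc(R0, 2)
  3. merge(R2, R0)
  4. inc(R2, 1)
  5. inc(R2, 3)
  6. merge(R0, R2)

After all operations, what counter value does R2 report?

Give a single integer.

Op 1: inc R1 by 2 -> R1=(0,2,0) value=2
Op 2: inc R0 by 2 -> R0=(2,0,0) value=2
Op 3: merge R2<->R0 -> R2=(2,0,0) R0=(2,0,0)
Op 4: inc R2 by 1 -> R2=(2,0,1) value=3
Op 5: inc R2 by 3 -> R2=(2,0,4) value=6
Op 6: merge R0<->R2 -> R0=(2,0,4) R2=(2,0,4)

Answer: 6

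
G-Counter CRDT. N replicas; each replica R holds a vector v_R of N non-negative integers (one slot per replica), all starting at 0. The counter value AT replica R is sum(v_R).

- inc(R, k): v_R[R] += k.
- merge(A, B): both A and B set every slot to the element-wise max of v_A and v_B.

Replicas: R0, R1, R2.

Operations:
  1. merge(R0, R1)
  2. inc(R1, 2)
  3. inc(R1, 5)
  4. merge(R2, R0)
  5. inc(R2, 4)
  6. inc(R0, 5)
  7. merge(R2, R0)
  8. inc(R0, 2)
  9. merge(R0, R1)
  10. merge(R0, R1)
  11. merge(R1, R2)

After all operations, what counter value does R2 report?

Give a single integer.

Op 1: merge R0<->R1 -> R0=(0,0,0) R1=(0,0,0)
Op 2: inc R1 by 2 -> R1=(0,2,0) value=2
Op 3: inc R1 by 5 -> R1=(0,7,0) value=7
Op 4: merge R2<->R0 -> R2=(0,0,0) R0=(0,0,0)
Op 5: inc R2 by 4 -> R2=(0,0,4) value=4
Op 6: inc R0 by 5 -> R0=(5,0,0) value=5
Op 7: merge R2<->R0 -> R2=(5,0,4) R0=(5,0,4)
Op 8: inc R0 by 2 -> R0=(7,0,4) value=11
Op 9: merge R0<->R1 -> R0=(7,7,4) R1=(7,7,4)
Op 10: merge R0<->R1 -> R0=(7,7,4) R1=(7,7,4)
Op 11: merge R1<->R2 -> R1=(7,7,4) R2=(7,7,4)

Answer: 18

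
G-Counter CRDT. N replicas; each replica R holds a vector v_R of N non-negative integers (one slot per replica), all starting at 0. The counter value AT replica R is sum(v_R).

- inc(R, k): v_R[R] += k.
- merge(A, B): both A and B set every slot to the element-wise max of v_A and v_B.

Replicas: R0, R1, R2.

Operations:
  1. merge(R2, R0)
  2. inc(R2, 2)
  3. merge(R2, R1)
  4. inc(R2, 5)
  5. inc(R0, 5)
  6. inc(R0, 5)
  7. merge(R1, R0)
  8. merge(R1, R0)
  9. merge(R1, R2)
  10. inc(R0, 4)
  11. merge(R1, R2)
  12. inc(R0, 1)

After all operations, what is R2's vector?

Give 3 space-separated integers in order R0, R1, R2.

Op 1: merge R2<->R0 -> R2=(0,0,0) R0=(0,0,0)
Op 2: inc R2 by 2 -> R2=(0,0,2) value=2
Op 3: merge R2<->R1 -> R2=(0,0,2) R1=(0,0,2)
Op 4: inc R2 by 5 -> R2=(0,0,7) value=7
Op 5: inc R0 by 5 -> R0=(5,0,0) value=5
Op 6: inc R0 by 5 -> R0=(10,0,0) value=10
Op 7: merge R1<->R0 -> R1=(10,0,2) R0=(10,0,2)
Op 8: merge R1<->R0 -> R1=(10,0,2) R0=(10,0,2)
Op 9: merge R1<->R2 -> R1=(10,0,7) R2=(10,0,7)
Op 10: inc R0 by 4 -> R0=(14,0,2) value=16
Op 11: merge R1<->R2 -> R1=(10,0,7) R2=(10,0,7)
Op 12: inc R0 by 1 -> R0=(15,0,2) value=17

Answer: 10 0 7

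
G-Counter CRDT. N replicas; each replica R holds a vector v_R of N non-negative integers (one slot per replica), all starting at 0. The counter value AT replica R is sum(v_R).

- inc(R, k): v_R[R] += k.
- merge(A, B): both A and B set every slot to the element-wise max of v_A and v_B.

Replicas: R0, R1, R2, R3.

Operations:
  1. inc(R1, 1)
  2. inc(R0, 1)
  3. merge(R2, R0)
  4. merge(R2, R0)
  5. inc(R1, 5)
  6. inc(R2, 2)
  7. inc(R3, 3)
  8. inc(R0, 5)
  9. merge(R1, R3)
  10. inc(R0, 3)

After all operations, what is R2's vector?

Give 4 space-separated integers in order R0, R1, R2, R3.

Answer: 1 0 2 0

Derivation:
Op 1: inc R1 by 1 -> R1=(0,1,0,0) value=1
Op 2: inc R0 by 1 -> R0=(1,0,0,0) value=1
Op 3: merge R2<->R0 -> R2=(1,0,0,0) R0=(1,0,0,0)
Op 4: merge R2<->R0 -> R2=(1,0,0,0) R0=(1,0,0,0)
Op 5: inc R1 by 5 -> R1=(0,6,0,0) value=6
Op 6: inc R2 by 2 -> R2=(1,0,2,0) value=3
Op 7: inc R3 by 3 -> R3=(0,0,0,3) value=3
Op 8: inc R0 by 5 -> R0=(6,0,0,0) value=6
Op 9: merge R1<->R3 -> R1=(0,6,0,3) R3=(0,6,0,3)
Op 10: inc R0 by 3 -> R0=(9,0,0,0) value=9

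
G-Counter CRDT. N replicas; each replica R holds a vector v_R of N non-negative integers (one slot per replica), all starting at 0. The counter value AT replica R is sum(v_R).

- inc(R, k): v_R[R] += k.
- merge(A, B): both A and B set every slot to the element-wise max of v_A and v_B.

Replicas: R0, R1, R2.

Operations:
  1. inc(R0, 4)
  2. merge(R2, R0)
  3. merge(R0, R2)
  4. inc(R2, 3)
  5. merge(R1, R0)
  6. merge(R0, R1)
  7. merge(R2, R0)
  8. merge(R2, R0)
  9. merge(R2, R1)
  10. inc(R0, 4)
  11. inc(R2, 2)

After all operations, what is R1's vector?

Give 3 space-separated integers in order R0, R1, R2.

Answer: 4 0 3

Derivation:
Op 1: inc R0 by 4 -> R0=(4,0,0) value=4
Op 2: merge R2<->R0 -> R2=(4,0,0) R0=(4,0,0)
Op 3: merge R0<->R2 -> R0=(4,0,0) R2=(4,0,0)
Op 4: inc R2 by 3 -> R2=(4,0,3) value=7
Op 5: merge R1<->R0 -> R1=(4,0,0) R0=(4,0,0)
Op 6: merge R0<->R1 -> R0=(4,0,0) R1=(4,0,0)
Op 7: merge R2<->R0 -> R2=(4,0,3) R0=(4,0,3)
Op 8: merge R2<->R0 -> R2=(4,0,3) R0=(4,0,3)
Op 9: merge R2<->R1 -> R2=(4,0,3) R1=(4,0,3)
Op 10: inc R0 by 4 -> R0=(8,0,3) value=11
Op 11: inc R2 by 2 -> R2=(4,0,5) value=9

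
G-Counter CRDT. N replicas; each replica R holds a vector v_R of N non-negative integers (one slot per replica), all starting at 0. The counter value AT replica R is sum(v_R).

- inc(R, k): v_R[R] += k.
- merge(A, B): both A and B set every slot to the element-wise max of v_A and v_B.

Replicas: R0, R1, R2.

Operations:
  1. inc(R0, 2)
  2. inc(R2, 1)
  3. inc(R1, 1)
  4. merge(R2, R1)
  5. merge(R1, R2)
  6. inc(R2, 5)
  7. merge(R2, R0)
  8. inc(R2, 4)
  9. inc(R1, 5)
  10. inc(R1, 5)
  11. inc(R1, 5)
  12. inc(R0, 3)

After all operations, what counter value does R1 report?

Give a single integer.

Answer: 17

Derivation:
Op 1: inc R0 by 2 -> R0=(2,0,0) value=2
Op 2: inc R2 by 1 -> R2=(0,0,1) value=1
Op 3: inc R1 by 1 -> R1=(0,1,0) value=1
Op 4: merge R2<->R1 -> R2=(0,1,1) R1=(0,1,1)
Op 5: merge R1<->R2 -> R1=(0,1,1) R2=(0,1,1)
Op 6: inc R2 by 5 -> R2=(0,1,6) value=7
Op 7: merge R2<->R0 -> R2=(2,1,6) R0=(2,1,6)
Op 8: inc R2 by 4 -> R2=(2,1,10) value=13
Op 9: inc R1 by 5 -> R1=(0,6,1) value=7
Op 10: inc R1 by 5 -> R1=(0,11,1) value=12
Op 11: inc R1 by 5 -> R1=(0,16,1) value=17
Op 12: inc R0 by 3 -> R0=(5,1,6) value=12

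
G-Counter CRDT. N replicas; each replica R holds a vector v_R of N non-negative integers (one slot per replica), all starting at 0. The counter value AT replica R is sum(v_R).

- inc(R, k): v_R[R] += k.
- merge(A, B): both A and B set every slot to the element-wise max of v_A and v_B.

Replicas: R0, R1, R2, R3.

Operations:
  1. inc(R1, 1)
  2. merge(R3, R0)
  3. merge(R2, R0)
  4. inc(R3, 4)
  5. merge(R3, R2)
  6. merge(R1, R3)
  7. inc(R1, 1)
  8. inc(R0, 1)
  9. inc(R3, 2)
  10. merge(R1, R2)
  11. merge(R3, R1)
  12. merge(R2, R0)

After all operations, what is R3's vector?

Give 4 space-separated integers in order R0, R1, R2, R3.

Answer: 0 2 0 6

Derivation:
Op 1: inc R1 by 1 -> R1=(0,1,0,0) value=1
Op 2: merge R3<->R0 -> R3=(0,0,0,0) R0=(0,0,0,0)
Op 3: merge R2<->R0 -> R2=(0,0,0,0) R0=(0,0,0,0)
Op 4: inc R3 by 4 -> R3=(0,0,0,4) value=4
Op 5: merge R3<->R2 -> R3=(0,0,0,4) R2=(0,0,0,4)
Op 6: merge R1<->R3 -> R1=(0,1,0,4) R3=(0,1,0,4)
Op 7: inc R1 by 1 -> R1=(0,2,0,4) value=6
Op 8: inc R0 by 1 -> R0=(1,0,0,0) value=1
Op 9: inc R3 by 2 -> R3=(0,1,0,6) value=7
Op 10: merge R1<->R2 -> R1=(0,2,0,4) R2=(0,2,0,4)
Op 11: merge R3<->R1 -> R3=(0,2,0,6) R1=(0,2,0,6)
Op 12: merge R2<->R0 -> R2=(1,2,0,4) R0=(1,2,0,4)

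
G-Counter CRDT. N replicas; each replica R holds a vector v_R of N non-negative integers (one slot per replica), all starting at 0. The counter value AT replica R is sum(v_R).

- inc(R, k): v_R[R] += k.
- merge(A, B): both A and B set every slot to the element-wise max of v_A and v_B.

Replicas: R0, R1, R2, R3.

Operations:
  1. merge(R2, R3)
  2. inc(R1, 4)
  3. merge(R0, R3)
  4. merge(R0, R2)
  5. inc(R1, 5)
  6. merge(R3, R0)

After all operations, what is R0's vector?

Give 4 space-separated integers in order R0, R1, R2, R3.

Op 1: merge R2<->R3 -> R2=(0,0,0,0) R3=(0,0,0,0)
Op 2: inc R1 by 4 -> R1=(0,4,0,0) value=4
Op 3: merge R0<->R3 -> R0=(0,0,0,0) R3=(0,0,0,0)
Op 4: merge R0<->R2 -> R0=(0,0,0,0) R2=(0,0,0,0)
Op 5: inc R1 by 5 -> R1=(0,9,0,0) value=9
Op 6: merge R3<->R0 -> R3=(0,0,0,0) R0=(0,0,0,0)

Answer: 0 0 0 0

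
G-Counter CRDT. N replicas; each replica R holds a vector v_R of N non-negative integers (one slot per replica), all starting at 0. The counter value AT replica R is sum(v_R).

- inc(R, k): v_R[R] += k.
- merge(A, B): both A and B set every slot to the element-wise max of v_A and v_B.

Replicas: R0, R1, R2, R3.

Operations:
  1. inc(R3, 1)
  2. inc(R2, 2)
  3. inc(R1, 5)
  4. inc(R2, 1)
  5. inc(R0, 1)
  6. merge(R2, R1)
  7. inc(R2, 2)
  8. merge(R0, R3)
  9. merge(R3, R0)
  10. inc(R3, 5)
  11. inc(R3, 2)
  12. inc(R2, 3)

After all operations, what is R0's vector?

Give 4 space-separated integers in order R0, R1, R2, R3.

Answer: 1 0 0 1

Derivation:
Op 1: inc R3 by 1 -> R3=(0,0,0,1) value=1
Op 2: inc R2 by 2 -> R2=(0,0,2,0) value=2
Op 3: inc R1 by 5 -> R1=(0,5,0,0) value=5
Op 4: inc R2 by 1 -> R2=(0,0,3,0) value=3
Op 5: inc R0 by 1 -> R0=(1,0,0,0) value=1
Op 6: merge R2<->R1 -> R2=(0,5,3,0) R1=(0,5,3,0)
Op 7: inc R2 by 2 -> R2=(0,5,5,0) value=10
Op 8: merge R0<->R3 -> R0=(1,0,0,1) R3=(1,0,0,1)
Op 9: merge R3<->R0 -> R3=(1,0,0,1) R0=(1,0,0,1)
Op 10: inc R3 by 5 -> R3=(1,0,0,6) value=7
Op 11: inc R3 by 2 -> R3=(1,0,0,8) value=9
Op 12: inc R2 by 3 -> R2=(0,5,8,0) value=13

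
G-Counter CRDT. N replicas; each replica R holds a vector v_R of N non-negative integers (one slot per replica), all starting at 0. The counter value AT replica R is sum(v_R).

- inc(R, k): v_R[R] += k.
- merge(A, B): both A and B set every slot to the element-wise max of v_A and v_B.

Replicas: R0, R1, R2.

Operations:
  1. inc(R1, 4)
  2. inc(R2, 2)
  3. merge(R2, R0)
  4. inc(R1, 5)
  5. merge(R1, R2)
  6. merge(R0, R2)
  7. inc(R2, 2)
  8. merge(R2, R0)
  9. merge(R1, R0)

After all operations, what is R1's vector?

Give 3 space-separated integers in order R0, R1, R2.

Answer: 0 9 4

Derivation:
Op 1: inc R1 by 4 -> R1=(0,4,0) value=4
Op 2: inc R2 by 2 -> R2=(0,0,2) value=2
Op 3: merge R2<->R0 -> R2=(0,0,2) R0=(0,0,2)
Op 4: inc R1 by 5 -> R1=(0,9,0) value=9
Op 5: merge R1<->R2 -> R1=(0,9,2) R2=(0,9,2)
Op 6: merge R0<->R2 -> R0=(0,9,2) R2=(0,9,2)
Op 7: inc R2 by 2 -> R2=(0,9,4) value=13
Op 8: merge R2<->R0 -> R2=(0,9,4) R0=(0,9,4)
Op 9: merge R1<->R0 -> R1=(0,9,4) R0=(0,9,4)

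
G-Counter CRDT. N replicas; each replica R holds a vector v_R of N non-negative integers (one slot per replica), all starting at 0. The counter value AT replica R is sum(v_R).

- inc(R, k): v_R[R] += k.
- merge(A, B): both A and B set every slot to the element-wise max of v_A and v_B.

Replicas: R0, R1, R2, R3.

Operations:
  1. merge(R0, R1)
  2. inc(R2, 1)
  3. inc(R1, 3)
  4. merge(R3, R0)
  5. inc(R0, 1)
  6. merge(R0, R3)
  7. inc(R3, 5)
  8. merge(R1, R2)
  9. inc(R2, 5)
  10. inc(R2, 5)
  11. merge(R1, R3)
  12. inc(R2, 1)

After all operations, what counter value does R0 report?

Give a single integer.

Op 1: merge R0<->R1 -> R0=(0,0,0,0) R1=(0,0,0,0)
Op 2: inc R2 by 1 -> R2=(0,0,1,0) value=1
Op 3: inc R1 by 3 -> R1=(0,3,0,0) value=3
Op 4: merge R3<->R0 -> R3=(0,0,0,0) R0=(0,0,0,0)
Op 5: inc R0 by 1 -> R0=(1,0,0,0) value=1
Op 6: merge R0<->R3 -> R0=(1,0,0,0) R3=(1,0,0,0)
Op 7: inc R3 by 5 -> R3=(1,0,0,5) value=6
Op 8: merge R1<->R2 -> R1=(0,3,1,0) R2=(0,3,1,0)
Op 9: inc R2 by 5 -> R2=(0,3,6,0) value=9
Op 10: inc R2 by 5 -> R2=(0,3,11,0) value=14
Op 11: merge R1<->R3 -> R1=(1,3,1,5) R3=(1,3,1,5)
Op 12: inc R2 by 1 -> R2=(0,3,12,0) value=15

Answer: 1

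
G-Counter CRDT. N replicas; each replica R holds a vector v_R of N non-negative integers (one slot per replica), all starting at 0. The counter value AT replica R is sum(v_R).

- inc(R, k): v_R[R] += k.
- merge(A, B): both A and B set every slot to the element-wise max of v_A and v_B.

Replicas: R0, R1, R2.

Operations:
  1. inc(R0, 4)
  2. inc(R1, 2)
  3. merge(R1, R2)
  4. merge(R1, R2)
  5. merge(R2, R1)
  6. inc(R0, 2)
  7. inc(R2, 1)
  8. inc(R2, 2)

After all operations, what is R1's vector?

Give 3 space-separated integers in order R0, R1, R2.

Op 1: inc R0 by 4 -> R0=(4,0,0) value=4
Op 2: inc R1 by 2 -> R1=(0,2,0) value=2
Op 3: merge R1<->R2 -> R1=(0,2,0) R2=(0,2,0)
Op 4: merge R1<->R2 -> R1=(0,2,0) R2=(0,2,0)
Op 5: merge R2<->R1 -> R2=(0,2,0) R1=(0,2,0)
Op 6: inc R0 by 2 -> R0=(6,0,0) value=6
Op 7: inc R2 by 1 -> R2=(0,2,1) value=3
Op 8: inc R2 by 2 -> R2=(0,2,3) value=5

Answer: 0 2 0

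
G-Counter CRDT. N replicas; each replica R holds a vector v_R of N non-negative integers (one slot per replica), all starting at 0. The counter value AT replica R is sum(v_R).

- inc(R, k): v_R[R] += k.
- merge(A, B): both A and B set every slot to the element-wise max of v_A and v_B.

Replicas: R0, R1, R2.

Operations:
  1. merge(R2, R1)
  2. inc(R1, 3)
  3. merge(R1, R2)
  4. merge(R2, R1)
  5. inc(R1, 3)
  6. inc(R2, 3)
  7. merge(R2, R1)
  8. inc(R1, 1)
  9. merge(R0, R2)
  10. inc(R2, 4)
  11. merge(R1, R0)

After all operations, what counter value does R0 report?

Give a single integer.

Answer: 10

Derivation:
Op 1: merge R2<->R1 -> R2=(0,0,0) R1=(0,0,0)
Op 2: inc R1 by 3 -> R1=(0,3,0) value=3
Op 3: merge R1<->R2 -> R1=(0,3,0) R2=(0,3,0)
Op 4: merge R2<->R1 -> R2=(0,3,0) R1=(0,3,0)
Op 5: inc R1 by 3 -> R1=(0,6,0) value=6
Op 6: inc R2 by 3 -> R2=(0,3,3) value=6
Op 7: merge R2<->R1 -> R2=(0,6,3) R1=(0,6,3)
Op 8: inc R1 by 1 -> R1=(0,7,3) value=10
Op 9: merge R0<->R2 -> R0=(0,6,3) R2=(0,6,3)
Op 10: inc R2 by 4 -> R2=(0,6,7) value=13
Op 11: merge R1<->R0 -> R1=(0,7,3) R0=(0,7,3)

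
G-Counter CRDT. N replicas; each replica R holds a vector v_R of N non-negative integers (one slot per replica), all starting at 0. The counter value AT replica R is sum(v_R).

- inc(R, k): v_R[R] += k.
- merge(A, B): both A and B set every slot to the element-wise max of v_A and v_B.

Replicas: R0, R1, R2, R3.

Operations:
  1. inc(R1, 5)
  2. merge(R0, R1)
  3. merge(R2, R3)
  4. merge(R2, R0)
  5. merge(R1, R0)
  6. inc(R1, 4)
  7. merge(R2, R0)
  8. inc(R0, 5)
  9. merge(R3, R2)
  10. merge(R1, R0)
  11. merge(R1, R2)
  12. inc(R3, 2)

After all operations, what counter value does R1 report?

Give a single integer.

Op 1: inc R1 by 5 -> R1=(0,5,0,0) value=5
Op 2: merge R0<->R1 -> R0=(0,5,0,0) R1=(0,5,0,0)
Op 3: merge R2<->R3 -> R2=(0,0,0,0) R3=(0,0,0,0)
Op 4: merge R2<->R0 -> R2=(0,5,0,0) R0=(0,5,0,0)
Op 5: merge R1<->R0 -> R1=(0,5,0,0) R0=(0,5,0,0)
Op 6: inc R1 by 4 -> R1=(0,9,0,0) value=9
Op 7: merge R2<->R0 -> R2=(0,5,0,0) R0=(0,5,0,0)
Op 8: inc R0 by 5 -> R0=(5,5,0,0) value=10
Op 9: merge R3<->R2 -> R3=(0,5,0,0) R2=(0,5,0,0)
Op 10: merge R1<->R0 -> R1=(5,9,0,0) R0=(5,9,0,0)
Op 11: merge R1<->R2 -> R1=(5,9,0,0) R2=(5,9,0,0)
Op 12: inc R3 by 2 -> R3=(0,5,0,2) value=7

Answer: 14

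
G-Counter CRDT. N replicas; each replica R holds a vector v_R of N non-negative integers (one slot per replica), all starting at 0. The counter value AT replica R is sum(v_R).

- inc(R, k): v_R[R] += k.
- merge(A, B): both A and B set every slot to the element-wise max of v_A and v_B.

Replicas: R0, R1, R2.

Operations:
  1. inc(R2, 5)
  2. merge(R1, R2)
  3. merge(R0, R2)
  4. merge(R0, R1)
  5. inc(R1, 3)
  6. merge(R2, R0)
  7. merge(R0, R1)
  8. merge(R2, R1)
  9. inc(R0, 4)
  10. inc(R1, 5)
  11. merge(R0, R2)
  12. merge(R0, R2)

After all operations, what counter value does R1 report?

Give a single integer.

Answer: 13

Derivation:
Op 1: inc R2 by 5 -> R2=(0,0,5) value=5
Op 2: merge R1<->R2 -> R1=(0,0,5) R2=(0,0,5)
Op 3: merge R0<->R2 -> R0=(0,0,5) R2=(0,0,5)
Op 4: merge R0<->R1 -> R0=(0,0,5) R1=(0,0,5)
Op 5: inc R1 by 3 -> R1=(0,3,5) value=8
Op 6: merge R2<->R0 -> R2=(0,0,5) R0=(0,0,5)
Op 7: merge R0<->R1 -> R0=(0,3,5) R1=(0,3,5)
Op 8: merge R2<->R1 -> R2=(0,3,5) R1=(0,3,5)
Op 9: inc R0 by 4 -> R0=(4,3,5) value=12
Op 10: inc R1 by 5 -> R1=(0,8,5) value=13
Op 11: merge R0<->R2 -> R0=(4,3,5) R2=(4,3,5)
Op 12: merge R0<->R2 -> R0=(4,3,5) R2=(4,3,5)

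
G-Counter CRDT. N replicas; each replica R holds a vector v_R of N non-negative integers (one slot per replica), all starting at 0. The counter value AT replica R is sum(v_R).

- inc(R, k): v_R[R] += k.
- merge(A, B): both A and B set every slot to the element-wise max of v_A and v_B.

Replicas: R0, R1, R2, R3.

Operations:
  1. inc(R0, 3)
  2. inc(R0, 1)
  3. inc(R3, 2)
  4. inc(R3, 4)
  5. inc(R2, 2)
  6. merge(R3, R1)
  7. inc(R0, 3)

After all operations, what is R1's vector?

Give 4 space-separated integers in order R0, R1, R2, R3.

Op 1: inc R0 by 3 -> R0=(3,0,0,0) value=3
Op 2: inc R0 by 1 -> R0=(4,0,0,0) value=4
Op 3: inc R3 by 2 -> R3=(0,0,0,2) value=2
Op 4: inc R3 by 4 -> R3=(0,0,0,6) value=6
Op 5: inc R2 by 2 -> R2=(0,0,2,0) value=2
Op 6: merge R3<->R1 -> R3=(0,0,0,6) R1=(0,0,0,6)
Op 7: inc R0 by 3 -> R0=(7,0,0,0) value=7

Answer: 0 0 0 6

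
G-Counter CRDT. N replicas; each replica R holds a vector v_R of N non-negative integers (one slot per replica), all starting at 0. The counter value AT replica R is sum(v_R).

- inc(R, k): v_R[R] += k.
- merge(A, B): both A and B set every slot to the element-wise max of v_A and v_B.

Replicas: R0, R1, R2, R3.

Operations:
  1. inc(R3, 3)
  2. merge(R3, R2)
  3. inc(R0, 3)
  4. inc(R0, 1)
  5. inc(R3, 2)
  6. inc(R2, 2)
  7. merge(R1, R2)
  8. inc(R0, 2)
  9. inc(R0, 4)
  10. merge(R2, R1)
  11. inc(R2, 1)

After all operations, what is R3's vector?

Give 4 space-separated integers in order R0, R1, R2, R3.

Op 1: inc R3 by 3 -> R3=(0,0,0,3) value=3
Op 2: merge R3<->R2 -> R3=(0,0,0,3) R2=(0,0,0,3)
Op 3: inc R0 by 3 -> R0=(3,0,0,0) value=3
Op 4: inc R0 by 1 -> R0=(4,0,0,0) value=4
Op 5: inc R3 by 2 -> R3=(0,0,0,5) value=5
Op 6: inc R2 by 2 -> R2=(0,0,2,3) value=5
Op 7: merge R1<->R2 -> R1=(0,0,2,3) R2=(0,0,2,3)
Op 8: inc R0 by 2 -> R0=(6,0,0,0) value=6
Op 9: inc R0 by 4 -> R0=(10,0,0,0) value=10
Op 10: merge R2<->R1 -> R2=(0,0,2,3) R1=(0,0,2,3)
Op 11: inc R2 by 1 -> R2=(0,0,3,3) value=6

Answer: 0 0 0 5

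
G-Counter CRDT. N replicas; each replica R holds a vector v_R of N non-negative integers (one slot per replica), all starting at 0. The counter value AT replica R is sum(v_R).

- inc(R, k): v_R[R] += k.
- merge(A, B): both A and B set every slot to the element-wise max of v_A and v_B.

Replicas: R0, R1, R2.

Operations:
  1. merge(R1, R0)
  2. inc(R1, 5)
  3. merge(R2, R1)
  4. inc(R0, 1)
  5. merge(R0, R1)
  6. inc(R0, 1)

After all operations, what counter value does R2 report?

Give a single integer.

Answer: 5

Derivation:
Op 1: merge R1<->R0 -> R1=(0,0,0) R0=(0,0,0)
Op 2: inc R1 by 5 -> R1=(0,5,0) value=5
Op 3: merge R2<->R1 -> R2=(0,5,0) R1=(0,5,0)
Op 4: inc R0 by 1 -> R0=(1,0,0) value=1
Op 5: merge R0<->R1 -> R0=(1,5,0) R1=(1,5,0)
Op 6: inc R0 by 1 -> R0=(2,5,0) value=7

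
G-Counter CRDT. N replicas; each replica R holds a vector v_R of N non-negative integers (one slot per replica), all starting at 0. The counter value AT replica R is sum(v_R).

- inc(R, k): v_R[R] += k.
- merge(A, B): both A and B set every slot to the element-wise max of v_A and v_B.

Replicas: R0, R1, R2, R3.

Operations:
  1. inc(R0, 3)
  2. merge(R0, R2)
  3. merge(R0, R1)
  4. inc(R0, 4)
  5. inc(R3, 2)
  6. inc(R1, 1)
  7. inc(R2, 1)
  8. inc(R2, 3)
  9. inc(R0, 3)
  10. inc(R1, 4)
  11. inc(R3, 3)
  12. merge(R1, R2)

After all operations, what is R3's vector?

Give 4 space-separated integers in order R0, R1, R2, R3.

Answer: 0 0 0 5

Derivation:
Op 1: inc R0 by 3 -> R0=(3,0,0,0) value=3
Op 2: merge R0<->R2 -> R0=(3,0,0,0) R2=(3,0,0,0)
Op 3: merge R0<->R1 -> R0=(3,0,0,0) R1=(3,0,0,0)
Op 4: inc R0 by 4 -> R0=(7,0,0,0) value=7
Op 5: inc R3 by 2 -> R3=(0,0,0,2) value=2
Op 6: inc R1 by 1 -> R1=(3,1,0,0) value=4
Op 7: inc R2 by 1 -> R2=(3,0,1,0) value=4
Op 8: inc R2 by 3 -> R2=(3,0,4,0) value=7
Op 9: inc R0 by 3 -> R0=(10,0,0,0) value=10
Op 10: inc R1 by 4 -> R1=(3,5,0,0) value=8
Op 11: inc R3 by 3 -> R3=(0,0,0,5) value=5
Op 12: merge R1<->R2 -> R1=(3,5,4,0) R2=(3,5,4,0)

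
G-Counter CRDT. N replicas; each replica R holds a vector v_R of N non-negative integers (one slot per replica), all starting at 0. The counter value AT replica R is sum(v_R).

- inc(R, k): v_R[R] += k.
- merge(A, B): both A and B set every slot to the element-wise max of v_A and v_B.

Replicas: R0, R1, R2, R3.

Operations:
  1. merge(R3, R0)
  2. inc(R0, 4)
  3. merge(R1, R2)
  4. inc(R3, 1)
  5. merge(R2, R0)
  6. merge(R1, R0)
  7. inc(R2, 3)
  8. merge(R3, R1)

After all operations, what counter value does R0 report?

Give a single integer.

Answer: 4

Derivation:
Op 1: merge R3<->R0 -> R3=(0,0,0,0) R0=(0,0,0,0)
Op 2: inc R0 by 4 -> R0=(4,0,0,0) value=4
Op 3: merge R1<->R2 -> R1=(0,0,0,0) R2=(0,0,0,0)
Op 4: inc R3 by 1 -> R3=(0,0,0,1) value=1
Op 5: merge R2<->R0 -> R2=(4,0,0,0) R0=(4,0,0,0)
Op 6: merge R1<->R0 -> R1=(4,0,0,0) R0=(4,0,0,0)
Op 7: inc R2 by 3 -> R2=(4,0,3,0) value=7
Op 8: merge R3<->R1 -> R3=(4,0,0,1) R1=(4,0,0,1)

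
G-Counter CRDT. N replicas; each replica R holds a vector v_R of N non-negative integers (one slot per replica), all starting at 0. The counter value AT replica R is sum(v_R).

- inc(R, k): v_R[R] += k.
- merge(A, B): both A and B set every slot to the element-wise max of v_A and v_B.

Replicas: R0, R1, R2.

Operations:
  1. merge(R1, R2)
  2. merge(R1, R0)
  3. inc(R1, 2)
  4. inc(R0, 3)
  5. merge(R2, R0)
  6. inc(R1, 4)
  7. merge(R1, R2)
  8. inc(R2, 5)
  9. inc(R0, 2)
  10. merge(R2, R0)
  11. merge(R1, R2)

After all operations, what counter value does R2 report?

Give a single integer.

Op 1: merge R1<->R2 -> R1=(0,0,0) R2=(0,0,0)
Op 2: merge R1<->R0 -> R1=(0,0,0) R0=(0,0,0)
Op 3: inc R1 by 2 -> R1=(0,2,0) value=2
Op 4: inc R0 by 3 -> R0=(3,0,0) value=3
Op 5: merge R2<->R0 -> R2=(3,0,0) R0=(3,0,0)
Op 6: inc R1 by 4 -> R1=(0,6,0) value=6
Op 7: merge R1<->R2 -> R1=(3,6,0) R2=(3,6,0)
Op 8: inc R2 by 5 -> R2=(3,6,5) value=14
Op 9: inc R0 by 2 -> R0=(5,0,0) value=5
Op 10: merge R2<->R0 -> R2=(5,6,5) R0=(5,6,5)
Op 11: merge R1<->R2 -> R1=(5,6,5) R2=(5,6,5)

Answer: 16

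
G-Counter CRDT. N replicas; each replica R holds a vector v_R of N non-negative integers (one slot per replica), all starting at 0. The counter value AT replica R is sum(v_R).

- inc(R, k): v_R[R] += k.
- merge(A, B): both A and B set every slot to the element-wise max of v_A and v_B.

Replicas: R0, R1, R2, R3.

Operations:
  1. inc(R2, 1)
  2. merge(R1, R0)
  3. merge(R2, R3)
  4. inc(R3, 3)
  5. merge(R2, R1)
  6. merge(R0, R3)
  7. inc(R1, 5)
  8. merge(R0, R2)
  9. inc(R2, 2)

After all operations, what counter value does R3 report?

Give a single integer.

Op 1: inc R2 by 1 -> R2=(0,0,1,0) value=1
Op 2: merge R1<->R0 -> R1=(0,0,0,0) R0=(0,0,0,0)
Op 3: merge R2<->R3 -> R2=(0,0,1,0) R3=(0,0,1,0)
Op 4: inc R3 by 3 -> R3=(0,0,1,3) value=4
Op 5: merge R2<->R1 -> R2=(0,0,1,0) R1=(0,0,1,0)
Op 6: merge R0<->R3 -> R0=(0,0,1,3) R3=(0,0,1,3)
Op 7: inc R1 by 5 -> R1=(0,5,1,0) value=6
Op 8: merge R0<->R2 -> R0=(0,0,1,3) R2=(0,0,1,3)
Op 9: inc R2 by 2 -> R2=(0,0,3,3) value=6

Answer: 4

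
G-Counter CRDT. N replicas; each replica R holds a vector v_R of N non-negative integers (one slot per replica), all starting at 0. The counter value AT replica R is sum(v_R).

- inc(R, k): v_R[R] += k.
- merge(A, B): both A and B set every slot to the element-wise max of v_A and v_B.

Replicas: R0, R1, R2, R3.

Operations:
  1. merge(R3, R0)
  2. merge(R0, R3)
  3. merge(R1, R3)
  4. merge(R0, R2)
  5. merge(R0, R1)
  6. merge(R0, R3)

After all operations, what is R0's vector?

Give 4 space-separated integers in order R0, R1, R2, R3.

Op 1: merge R3<->R0 -> R3=(0,0,0,0) R0=(0,0,0,0)
Op 2: merge R0<->R3 -> R0=(0,0,0,0) R3=(0,0,0,0)
Op 3: merge R1<->R3 -> R1=(0,0,0,0) R3=(0,0,0,0)
Op 4: merge R0<->R2 -> R0=(0,0,0,0) R2=(0,0,0,0)
Op 5: merge R0<->R1 -> R0=(0,0,0,0) R1=(0,0,0,0)
Op 6: merge R0<->R3 -> R0=(0,0,0,0) R3=(0,0,0,0)

Answer: 0 0 0 0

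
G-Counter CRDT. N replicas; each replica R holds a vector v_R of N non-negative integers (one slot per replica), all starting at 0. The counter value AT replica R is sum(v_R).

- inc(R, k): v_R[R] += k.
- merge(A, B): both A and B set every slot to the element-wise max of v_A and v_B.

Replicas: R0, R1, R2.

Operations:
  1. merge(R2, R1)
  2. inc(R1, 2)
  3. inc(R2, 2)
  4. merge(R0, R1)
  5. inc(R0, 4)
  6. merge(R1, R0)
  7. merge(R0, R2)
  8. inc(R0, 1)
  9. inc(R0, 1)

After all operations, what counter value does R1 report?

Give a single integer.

Op 1: merge R2<->R1 -> R2=(0,0,0) R1=(0,0,0)
Op 2: inc R1 by 2 -> R1=(0,2,0) value=2
Op 3: inc R2 by 2 -> R2=(0,0,2) value=2
Op 4: merge R0<->R1 -> R0=(0,2,0) R1=(0,2,0)
Op 5: inc R0 by 4 -> R0=(4,2,0) value=6
Op 6: merge R1<->R0 -> R1=(4,2,0) R0=(4,2,0)
Op 7: merge R0<->R2 -> R0=(4,2,2) R2=(4,2,2)
Op 8: inc R0 by 1 -> R0=(5,2,2) value=9
Op 9: inc R0 by 1 -> R0=(6,2,2) value=10

Answer: 6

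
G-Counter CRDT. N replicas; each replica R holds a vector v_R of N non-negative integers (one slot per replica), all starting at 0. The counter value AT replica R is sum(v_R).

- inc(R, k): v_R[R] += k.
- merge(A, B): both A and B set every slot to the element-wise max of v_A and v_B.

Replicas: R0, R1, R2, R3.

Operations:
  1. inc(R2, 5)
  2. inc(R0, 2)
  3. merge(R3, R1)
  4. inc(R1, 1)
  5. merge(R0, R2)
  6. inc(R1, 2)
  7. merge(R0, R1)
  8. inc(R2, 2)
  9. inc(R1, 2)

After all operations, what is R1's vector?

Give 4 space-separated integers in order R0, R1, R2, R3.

Op 1: inc R2 by 5 -> R2=(0,0,5,0) value=5
Op 2: inc R0 by 2 -> R0=(2,0,0,0) value=2
Op 3: merge R3<->R1 -> R3=(0,0,0,0) R1=(0,0,0,0)
Op 4: inc R1 by 1 -> R1=(0,1,0,0) value=1
Op 5: merge R0<->R2 -> R0=(2,0,5,0) R2=(2,0,5,0)
Op 6: inc R1 by 2 -> R1=(0,3,0,0) value=3
Op 7: merge R0<->R1 -> R0=(2,3,5,0) R1=(2,3,5,0)
Op 8: inc R2 by 2 -> R2=(2,0,7,0) value=9
Op 9: inc R1 by 2 -> R1=(2,5,5,0) value=12

Answer: 2 5 5 0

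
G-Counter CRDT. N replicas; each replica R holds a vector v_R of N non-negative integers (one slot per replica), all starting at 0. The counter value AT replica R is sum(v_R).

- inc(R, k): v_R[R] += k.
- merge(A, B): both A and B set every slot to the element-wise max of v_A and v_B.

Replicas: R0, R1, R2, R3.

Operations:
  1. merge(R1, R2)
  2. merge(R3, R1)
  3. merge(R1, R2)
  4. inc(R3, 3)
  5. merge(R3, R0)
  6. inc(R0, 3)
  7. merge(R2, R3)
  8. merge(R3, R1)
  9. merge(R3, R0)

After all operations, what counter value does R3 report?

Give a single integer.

Answer: 6

Derivation:
Op 1: merge R1<->R2 -> R1=(0,0,0,0) R2=(0,0,0,0)
Op 2: merge R3<->R1 -> R3=(0,0,0,0) R1=(0,0,0,0)
Op 3: merge R1<->R2 -> R1=(0,0,0,0) R2=(0,0,0,0)
Op 4: inc R3 by 3 -> R3=(0,0,0,3) value=3
Op 5: merge R3<->R0 -> R3=(0,0,0,3) R0=(0,0,0,3)
Op 6: inc R0 by 3 -> R0=(3,0,0,3) value=6
Op 7: merge R2<->R3 -> R2=(0,0,0,3) R3=(0,0,0,3)
Op 8: merge R3<->R1 -> R3=(0,0,0,3) R1=(0,0,0,3)
Op 9: merge R3<->R0 -> R3=(3,0,0,3) R0=(3,0,0,3)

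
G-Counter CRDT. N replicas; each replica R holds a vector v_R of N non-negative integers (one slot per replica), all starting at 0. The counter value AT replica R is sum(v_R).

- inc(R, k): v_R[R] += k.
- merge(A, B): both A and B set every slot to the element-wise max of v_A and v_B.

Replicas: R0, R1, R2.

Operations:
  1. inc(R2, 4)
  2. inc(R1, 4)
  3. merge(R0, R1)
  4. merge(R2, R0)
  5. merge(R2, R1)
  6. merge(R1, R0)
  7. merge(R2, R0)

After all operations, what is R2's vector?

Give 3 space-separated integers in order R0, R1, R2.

Answer: 0 4 4

Derivation:
Op 1: inc R2 by 4 -> R2=(0,0,4) value=4
Op 2: inc R1 by 4 -> R1=(0,4,0) value=4
Op 3: merge R0<->R1 -> R0=(0,4,0) R1=(0,4,0)
Op 4: merge R2<->R0 -> R2=(0,4,4) R0=(0,4,4)
Op 5: merge R2<->R1 -> R2=(0,4,4) R1=(0,4,4)
Op 6: merge R1<->R0 -> R1=(0,4,4) R0=(0,4,4)
Op 7: merge R2<->R0 -> R2=(0,4,4) R0=(0,4,4)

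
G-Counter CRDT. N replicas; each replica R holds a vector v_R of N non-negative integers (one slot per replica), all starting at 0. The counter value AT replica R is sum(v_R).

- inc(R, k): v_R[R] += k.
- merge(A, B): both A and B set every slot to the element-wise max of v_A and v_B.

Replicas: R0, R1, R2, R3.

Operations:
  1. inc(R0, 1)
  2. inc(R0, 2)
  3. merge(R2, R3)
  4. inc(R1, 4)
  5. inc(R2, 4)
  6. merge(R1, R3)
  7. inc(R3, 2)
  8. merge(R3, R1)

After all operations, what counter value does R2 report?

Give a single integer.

Answer: 4

Derivation:
Op 1: inc R0 by 1 -> R0=(1,0,0,0) value=1
Op 2: inc R0 by 2 -> R0=(3,0,0,0) value=3
Op 3: merge R2<->R3 -> R2=(0,0,0,0) R3=(0,0,0,0)
Op 4: inc R1 by 4 -> R1=(0,4,0,0) value=4
Op 5: inc R2 by 4 -> R2=(0,0,4,0) value=4
Op 6: merge R1<->R3 -> R1=(0,4,0,0) R3=(0,4,0,0)
Op 7: inc R3 by 2 -> R3=(0,4,0,2) value=6
Op 8: merge R3<->R1 -> R3=(0,4,0,2) R1=(0,4,0,2)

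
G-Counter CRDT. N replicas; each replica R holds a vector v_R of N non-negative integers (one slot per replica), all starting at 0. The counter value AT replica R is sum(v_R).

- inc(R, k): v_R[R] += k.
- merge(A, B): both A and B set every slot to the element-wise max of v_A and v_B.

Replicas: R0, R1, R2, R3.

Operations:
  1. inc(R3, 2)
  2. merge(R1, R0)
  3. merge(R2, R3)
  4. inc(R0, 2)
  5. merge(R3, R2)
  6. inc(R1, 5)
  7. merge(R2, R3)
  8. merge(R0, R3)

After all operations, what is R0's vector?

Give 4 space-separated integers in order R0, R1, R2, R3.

Answer: 2 0 0 2

Derivation:
Op 1: inc R3 by 2 -> R3=(0,0,0,2) value=2
Op 2: merge R1<->R0 -> R1=(0,0,0,0) R0=(0,0,0,0)
Op 3: merge R2<->R3 -> R2=(0,0,0,2) R3=(0,0,0,2)
Op 4: inc R0 by 2 -> R0=(2,0,0,0) value=2
Op 5: merge R3<->R2 -> R3=(0,0,0,2) R2=(0,0,0,2)
Op 6: inc R1 by 5 -> R1=(0,5,0,0) value=5
Op 7: merge R2<->R3 -> R2=(0,0,0,2) R3=(0,0,0,2)
Op 8: merge R0<->R3 -> R0=(2,0,0,2) R3=(2,0,0,2)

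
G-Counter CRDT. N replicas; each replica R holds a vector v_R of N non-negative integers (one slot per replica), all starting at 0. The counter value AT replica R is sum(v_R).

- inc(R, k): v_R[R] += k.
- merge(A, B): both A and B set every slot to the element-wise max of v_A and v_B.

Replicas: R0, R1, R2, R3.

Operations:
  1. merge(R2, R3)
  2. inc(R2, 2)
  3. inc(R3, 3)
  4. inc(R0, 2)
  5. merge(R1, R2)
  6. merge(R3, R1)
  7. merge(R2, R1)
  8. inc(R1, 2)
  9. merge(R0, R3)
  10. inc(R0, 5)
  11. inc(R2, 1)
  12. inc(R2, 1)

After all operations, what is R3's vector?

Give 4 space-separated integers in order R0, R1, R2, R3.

Answer: 2 0 2 3

Derivation:
Op 1: merge R2<->R3 -> R2=(0,0,0,0) R3=(0,0,0,0)
Op 2: inc R2 by 2 -> R2=(0,0,2,0) value=2
Op 3: inc R3 by 3 -> R3=(0,0,0,3) value=3
Op 4: inc R0 by 2 -> R0=(2,0,0,0) value=2
Op 5: merge R1<->R2 -> R1=(0,0,2,0) R2=(0,0,2,0)
Op 6: merge R3<->R1 -> R3=(0,0,2,3) R1=(0,0,2,3)
Op 7: merge R2<->R1 -> R2=(0,0,2,3) R1=(0,0,2,3)
Op 8: inc R1 by 2 -> R1=(0,2,2,3) value=7
Op 9: merge R0<->R3 -> R0=(2,0,2,3) R3=(2,0,2,3)
Op 10: inc R0 by 5 -> R0=(7,0,2,3) value=12
Op 11: inc R2 by 1 -> R2=(0,0,3,3) value=6
Op 12: inc R2 by 1 -> R2=(0,0,4,3) value=7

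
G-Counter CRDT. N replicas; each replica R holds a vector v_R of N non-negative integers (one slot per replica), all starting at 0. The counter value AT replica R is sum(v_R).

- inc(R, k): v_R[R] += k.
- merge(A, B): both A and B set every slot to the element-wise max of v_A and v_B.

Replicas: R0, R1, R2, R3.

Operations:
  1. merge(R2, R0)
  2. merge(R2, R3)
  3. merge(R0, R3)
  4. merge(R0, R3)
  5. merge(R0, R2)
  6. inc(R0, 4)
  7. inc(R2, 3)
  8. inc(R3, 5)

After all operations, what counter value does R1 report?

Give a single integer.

Answer: 0

Derivation:
Op 1: merge R2<->R0 -> R2=(0,0,0,0) R0=(0,0,0,0)
Op 2: merge R2<->R3 -> R2=(0,0,0,0) R3=(0,0,0,0)
Op 3: merge R0<->R3 -> R0=(0,0,0,0) R3=(0,0,0,0)
Op 4: merge R0<->R3 -> R0=(0,0,0,0) R3=(0,0,0,0)
Op 5: merge R0<->R2 -> R0=(0,0,0,0) R2=(0,0,0,0)
Op 6: inc R0 by 4 -> R0=(4,0,0,0) value=4
Op 7: inc R2 by 3 -> R2=(0,0,3,0) value=3
Op 8: inc R3 by 5 -> R3=(0,0,0,5) value=5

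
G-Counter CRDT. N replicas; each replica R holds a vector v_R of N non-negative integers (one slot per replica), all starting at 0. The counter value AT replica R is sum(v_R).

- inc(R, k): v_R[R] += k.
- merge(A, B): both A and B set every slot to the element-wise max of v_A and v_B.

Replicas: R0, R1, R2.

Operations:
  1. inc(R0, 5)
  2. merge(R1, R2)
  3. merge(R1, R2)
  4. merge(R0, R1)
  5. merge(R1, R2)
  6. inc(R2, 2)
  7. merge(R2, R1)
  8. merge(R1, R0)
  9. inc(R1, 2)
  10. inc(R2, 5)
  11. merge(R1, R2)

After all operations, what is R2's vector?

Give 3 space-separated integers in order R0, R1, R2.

Op 1: inc R0 by 5 -> R0=(5,0,0) value=5
Op 2: merge R1<->R2 -> R1=(0,0,0) R2=(0,0,0)
Op 3: merge R1<->R2 -> R1=(0,0,0) R2=(0,0,0)
Op 4: merge R0<->R1 -> R0=(5,0,0) R1=(5,0,0)
Op 5: merge R1<->R2 -> R1=(5,0,0) R2=(5,0,0)
Op 6: inc R2 by 2 -> R2=(5,0,2) value=7
Op 7: merge R2<->R1 -> R2=(5,0,2) R1=(5,0,2)
Op 8: merge R1<->R0 -> R1=(5,0,2) R0=(5,0,2)
Op 9: inc R1 by 2 -> R1=(5,2,2) value=9
Op 10: inc R2 by 5 -> R2=(5,0,7) value=12
Op 11: merge R1<->R2 -> R1=(5,2,7) R2=(5,2,7)

Answer: 5 2 7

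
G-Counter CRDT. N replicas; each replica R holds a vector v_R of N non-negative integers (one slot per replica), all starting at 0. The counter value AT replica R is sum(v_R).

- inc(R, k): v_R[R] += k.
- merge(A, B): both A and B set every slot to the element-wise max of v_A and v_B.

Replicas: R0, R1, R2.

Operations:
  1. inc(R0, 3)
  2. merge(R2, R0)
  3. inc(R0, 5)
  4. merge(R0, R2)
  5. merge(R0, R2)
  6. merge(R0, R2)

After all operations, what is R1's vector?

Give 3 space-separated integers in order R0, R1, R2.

Op 1: inc R0 by 3 -> R0=(3,0,0) value=3
Op 2: merge R2<->R0 -> R2=(3,0,0) R0=(3,0,0)
Op 3: inc R0 by 5 -> R0=(8,0,0) value=8
Op 4: merge R0<->R2 -> R0=(8,0,0) R2=(8,0,0)
Op 5: merge R0<->R2 -> R0=(8,0,0) R2=(8,0,0)
Op 6: merge R0<->R2 -> R0=(8,0,0) R2=(8,0,0)

Answer: 0 0 0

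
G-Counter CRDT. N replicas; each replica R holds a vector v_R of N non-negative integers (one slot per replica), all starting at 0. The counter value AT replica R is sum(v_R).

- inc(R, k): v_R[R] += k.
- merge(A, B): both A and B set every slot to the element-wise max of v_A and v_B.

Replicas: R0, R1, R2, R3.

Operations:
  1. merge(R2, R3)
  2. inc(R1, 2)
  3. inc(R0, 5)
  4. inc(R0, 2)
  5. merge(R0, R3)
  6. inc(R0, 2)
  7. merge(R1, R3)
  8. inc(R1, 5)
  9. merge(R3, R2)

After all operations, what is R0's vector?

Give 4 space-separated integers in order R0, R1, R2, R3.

Op 1: merge R2<->R3 -> R2=(0,0,0,0) R3=(0,0,0,0)
Op 2: inc R1 by 2 -> R1=(0,2,0,0) value=2
Op 3: inc R0 by 5 -> R0=(5,0,0,0) value=5
Op 4: inc R0 by 2 -> R0=(7,0,0,0) value=7
Op 5: merge R0<->R3 -> R0=(7,0,0,0) R3=(7,0,0,0)
Op 6: inc R0 by 2 -> R0=(9,0,0,0) value=9
Op 7: merge R1<->R3 -> R1=(7,2,0,0) R3=(7,2,0,0)
Op 8: inc R1 by 5 -> R1=(7,7,0,0) value=14
Op 9: merge R3<->R2 -> R3=(7,2,0,0) R2=(7,2,0,0)

Answer: 9 0 0 0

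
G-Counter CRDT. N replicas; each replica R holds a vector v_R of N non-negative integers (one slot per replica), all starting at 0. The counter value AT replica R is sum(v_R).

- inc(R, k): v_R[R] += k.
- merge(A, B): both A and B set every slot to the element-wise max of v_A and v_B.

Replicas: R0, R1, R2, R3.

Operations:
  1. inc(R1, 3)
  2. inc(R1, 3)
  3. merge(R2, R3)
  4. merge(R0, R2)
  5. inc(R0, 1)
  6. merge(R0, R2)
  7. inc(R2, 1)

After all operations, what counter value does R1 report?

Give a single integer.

Op 1: inc R1 by 3 -> R1=(0,3,0,0) value=3
Op 2: inc R1 by 3 -> R1=(0,6,0,0) value=6
Op 3: merge R2<->R3 -> R2=(0,0,0,0) R3=(0,0,0,0)
Op 4: merge R0<->R2 -> R0=(0,0,0,0) R2=(0,0,0,0)
Op 5: inc R0 by 1 -> R0=(1,0,0,0) value=1
Op 6: merge R0<->R2 -> R0=(1,0,0,0) R2=(1,0,0,0)
Op 7: inc R2 by 1 -> R2=(1,0,1,0) value=2

Answer: 6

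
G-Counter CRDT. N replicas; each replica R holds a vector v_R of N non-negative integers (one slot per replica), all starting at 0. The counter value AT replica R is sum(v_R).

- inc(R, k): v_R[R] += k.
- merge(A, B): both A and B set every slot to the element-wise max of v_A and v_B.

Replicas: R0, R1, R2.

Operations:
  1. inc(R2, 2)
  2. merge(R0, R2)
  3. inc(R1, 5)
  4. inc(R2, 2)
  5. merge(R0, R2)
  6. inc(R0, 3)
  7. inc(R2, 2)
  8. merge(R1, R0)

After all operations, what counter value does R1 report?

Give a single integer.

Answer: 12

Derivation:
Op 1: inc R2 by 2 -> R2=(0,0,2) value=2
Op 2: merge R0<->R2 -> R0=(0,0,2) R2=(0,0,2)
Op 3: inc R1 by 5 -> R1=(0,5,0) value=5
Op 4: inc R2 by 2 -> R2=(0,0,4) value=4
Op 5: merge R0<->R2 -> R0=(0,0,4) R2=(0,0,4)
Op 6: inc R0 by 3 -> R0=(3,0,4) value=7
Op 7: inc R2 by 2 -> R2=(0,0,6) value=6
Op 8: merge R1<->R0 -> R1=(3,5,4) R0=(3,5,4)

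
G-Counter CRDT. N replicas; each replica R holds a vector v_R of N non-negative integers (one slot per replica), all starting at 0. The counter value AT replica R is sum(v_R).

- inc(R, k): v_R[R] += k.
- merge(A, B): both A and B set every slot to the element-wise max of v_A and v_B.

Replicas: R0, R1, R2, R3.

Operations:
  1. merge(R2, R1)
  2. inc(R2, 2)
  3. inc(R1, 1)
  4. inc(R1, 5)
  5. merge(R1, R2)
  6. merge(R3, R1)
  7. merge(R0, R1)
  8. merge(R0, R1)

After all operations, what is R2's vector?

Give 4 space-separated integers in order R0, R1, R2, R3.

Op 1: merge R2<->R1 -> R2=(0,0,0,0) R1=(0,0,0,0)
Op 2: inc R2 by 2 -> R2=(0,0,2,0) value=2
Op 3: inc R1 by 1 -> R1=(0,1,0,0) value=1
Op 4: inc R1 by 5 -> R1=(0,6,0,0) value=6
Op 5: merge R1<->R2 -> R1=(0,6,2,0) R2=(0,6,2,0)
Op 6: merge R3<->R1 -> R3=(0,6,2,0) R1=(0,6,2,0)
Op 7: merge R0<->R1 -> R0=(0,6,2,0) R1=(0,6,2,0)
Op 8: merge R0<->R1 -> R0=(0,6,2,0) R1=(0,6,2,0)

Answer: 0 6 2 0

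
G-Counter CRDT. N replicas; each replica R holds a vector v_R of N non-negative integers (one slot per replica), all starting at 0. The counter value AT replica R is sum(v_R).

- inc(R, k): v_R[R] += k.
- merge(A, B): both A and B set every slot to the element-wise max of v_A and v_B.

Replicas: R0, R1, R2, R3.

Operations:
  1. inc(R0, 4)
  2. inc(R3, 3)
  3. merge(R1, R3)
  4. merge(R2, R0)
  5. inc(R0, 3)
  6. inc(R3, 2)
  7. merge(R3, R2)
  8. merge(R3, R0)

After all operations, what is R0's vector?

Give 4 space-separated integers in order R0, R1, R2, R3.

Answer: 7 0 0 5

Derivation:
Op 1: inc R0 by 4 -> R0=(4,0,0,0) value=4
Op 2: inc R3 by 3 -> R3=(0,0,0,3) value=3
Op 3: merge R1<->R3 -> R1=(0,0,0,3) R3=(0,0,0,3)
Op 4: merge R2<->R0 -> R2=(4,0,0,0) R0=(4,0,0,0)
Op 5: inc R0 by 3 -> R0=(7,0,0,0) value=7
Op 6: inc R3 by 2 -> R3=(0,0,0,5) value=5
Op 7: merge R3<->R2 -> R3=(4,0,0,5) R2=(4,0,0,5)
Op 8: merge R3<->R0 -> R3=(7,0,0,5) R0=(7,0,0,5)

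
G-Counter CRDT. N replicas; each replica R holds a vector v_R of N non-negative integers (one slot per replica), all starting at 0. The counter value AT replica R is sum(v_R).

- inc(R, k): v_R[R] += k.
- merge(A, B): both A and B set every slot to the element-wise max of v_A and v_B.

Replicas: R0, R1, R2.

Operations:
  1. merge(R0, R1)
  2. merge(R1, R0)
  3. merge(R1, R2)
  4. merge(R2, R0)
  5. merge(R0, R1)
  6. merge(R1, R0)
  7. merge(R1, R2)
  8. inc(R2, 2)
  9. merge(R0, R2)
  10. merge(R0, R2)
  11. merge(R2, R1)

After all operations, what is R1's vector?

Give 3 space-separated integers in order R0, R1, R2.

Op 1: merge R0<->R1 -> R0=(0,0,0) R1=(0,0,0)
Op 2: merge R1<->R0 -> R1=(0,0,0) R0=(0,0,0)
Op 3: merge R1<->R2 -> R1=(0,0,0) R2=(0,0,0)
Op 4: merge R2<->R0 -> R2=(0,0,0) R0=(0,0,0)
Op 5: merge R0<->R1 -> R0=(0,0,0) R1=(0,0,0)
Op 6: merge R1<->R0 -> R1=(0,0,0) R0=(0,0,0)
Op 7: merge R1<->R2 -> R1=(0,0,0) R2=(0,0,0)
Op 8: inc R2 by 2 -> R2=(0,0,2) value=2
Op 9: merge R0<->R2 -> R0=(0,0,2) R2=(0,0,2)
Op 10: merge R0<->R2 -> R0=(0,0,2) R2=(0,0,2)
Op 11: merge R2<->R1 -> R2=(0,0,2) R1=(0,0,2)

Answer: 0 0 2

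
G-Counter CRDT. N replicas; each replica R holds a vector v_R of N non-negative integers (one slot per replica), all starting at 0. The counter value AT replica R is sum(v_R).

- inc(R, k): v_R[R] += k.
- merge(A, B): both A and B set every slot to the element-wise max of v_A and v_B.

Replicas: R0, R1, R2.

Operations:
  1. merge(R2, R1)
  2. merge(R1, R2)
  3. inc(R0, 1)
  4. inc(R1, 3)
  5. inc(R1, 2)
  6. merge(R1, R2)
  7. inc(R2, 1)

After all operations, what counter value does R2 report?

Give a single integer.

Op 1: merge R2<->R1 -> R2=(0,0,0) R1=(0,0,0)
Op 2: merge R1<->R2 -> R1=(0,0,0) R2=(0,0,0)
Op 3: inc R0 by 1 -> R0=(1,0,0) value=1
Op 4: inc R1 by 3 -> R1=(0,3,0) value=3
Op 5: inc R1 by 2 -> R1=(0,5,0) value=5
Op 6: merge R1<->R2 -> R1=(0,5,0) R2=(0,5,0)
Op 7: inc R2 by 1 -> R2=(0,5,1) value=6

Answer: 6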